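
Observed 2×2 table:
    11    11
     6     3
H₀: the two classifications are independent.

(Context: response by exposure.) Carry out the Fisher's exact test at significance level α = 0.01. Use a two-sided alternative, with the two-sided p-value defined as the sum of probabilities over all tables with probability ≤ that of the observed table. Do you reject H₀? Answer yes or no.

Margins: r₁=22, r₂=9, c₁=17, c₂=14, n=31
p_obs = C(22,11)·C(9,6)/C(31,17); sum pmf over tables with pmf ≤ p_obs
p-value (two-sided) = 0.45640
At α=0.01: p ≥ α → fail to reject H₀

reject H₀: no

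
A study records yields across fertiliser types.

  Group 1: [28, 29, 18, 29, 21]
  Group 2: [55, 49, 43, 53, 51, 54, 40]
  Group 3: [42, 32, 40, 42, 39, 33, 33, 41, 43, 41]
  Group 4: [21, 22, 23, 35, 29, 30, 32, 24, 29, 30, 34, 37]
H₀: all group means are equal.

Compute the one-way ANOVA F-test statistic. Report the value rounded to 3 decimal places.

test statistic = 32.370

Group means [25.00, 49.29, 38.60, 28.83], grand mean 35.353
SSB = Σnᵢ(x̄ᵢ−x̄)² = 2510.269; SSW = ΣΣ(x−x̄ᵢ)² = 775.495
MSB = 2510.269/3 = 836.7565; MSW = 775.495/30 = 25.8498
F = MSB/MSW = 32.3699
df = (3, 30)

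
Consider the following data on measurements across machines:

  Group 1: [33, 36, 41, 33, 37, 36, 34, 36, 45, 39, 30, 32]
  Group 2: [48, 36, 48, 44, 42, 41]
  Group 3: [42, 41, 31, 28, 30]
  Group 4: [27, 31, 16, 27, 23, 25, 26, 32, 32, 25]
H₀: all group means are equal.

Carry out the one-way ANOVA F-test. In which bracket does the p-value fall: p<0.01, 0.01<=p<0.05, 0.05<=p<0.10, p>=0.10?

p-value bracket: p<0.01

Group means [36.00, 43.17, 34.40, 26.40], grand mean 34.152
SSB = Σnᵢ(x̄ᵢ−x̄)² = 1129.809; SSW = ΣΣ(x−x̄ᵢ)² = 676.433
MSB = 1129.809/3 = 376.6030; MSW = 676.433/29 = 23.3253
F = MSB/MSW = 16.1457
df = (3, 29)
p-value (upper-tail) = 0.00000
→ bracket: p<0.01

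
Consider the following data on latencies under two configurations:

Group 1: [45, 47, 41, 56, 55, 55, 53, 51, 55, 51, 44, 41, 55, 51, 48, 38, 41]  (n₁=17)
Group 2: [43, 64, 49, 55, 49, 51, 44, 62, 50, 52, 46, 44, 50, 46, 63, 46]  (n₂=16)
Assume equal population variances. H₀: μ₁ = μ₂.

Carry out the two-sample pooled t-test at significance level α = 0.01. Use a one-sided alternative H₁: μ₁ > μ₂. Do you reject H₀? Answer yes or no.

x̄₁=48.647, s₁=6.010, n₁=17
x̄₂=50.875, s₂=6.820, n₂=16
s_p² = [16·6.010² + 15·6.820²]/31 = 41.1494
SE = √(s_p²·(1/17+1/16)) = 2.2344
t = (48.647−50.875)/2.2344 = -0.9971
df = 31
p-value (one-sided, H₁ greater) = 0.83679
At α=0.01: p ≥ α → fail to reject H₀

reject H₀: no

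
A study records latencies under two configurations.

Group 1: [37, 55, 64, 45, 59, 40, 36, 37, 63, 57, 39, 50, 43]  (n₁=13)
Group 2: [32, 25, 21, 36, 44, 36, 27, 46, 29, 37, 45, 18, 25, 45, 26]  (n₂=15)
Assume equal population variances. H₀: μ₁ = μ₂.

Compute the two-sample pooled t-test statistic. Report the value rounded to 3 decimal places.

test statistic = 4.102

x̄₁=48.077, s₁=10.412, n₁=13
x̄₂=32.800, s₂=9.298, n₂=15
s_p² = [12·10.412² + 14·9.298²]/26 = 96.5893
SE = √(s_p²·(1/13+1/15)) = 3.7241
t = (48.077−32.800)/3.7241 = 4.1021
df = 26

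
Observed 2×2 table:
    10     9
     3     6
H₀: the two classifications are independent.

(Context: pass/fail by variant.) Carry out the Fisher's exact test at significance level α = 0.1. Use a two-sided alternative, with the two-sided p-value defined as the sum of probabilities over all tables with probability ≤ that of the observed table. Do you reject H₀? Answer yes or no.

reject H₀: no

Margins: r₁=19, r₂=9, c₁=13, c₂=15, n=28
p_obs = C(19,10)·C(9,3)/C(28,13); sum pmf over tables with pmf ≤ p_obs
p-value (two-sided) = 0.43478
At α=0.1: p ≥ α → fail to reject H₀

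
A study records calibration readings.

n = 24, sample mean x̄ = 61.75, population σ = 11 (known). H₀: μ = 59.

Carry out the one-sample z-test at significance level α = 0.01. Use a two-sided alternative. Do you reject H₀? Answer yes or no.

reject H₀: no

SE = σ/√n = 11/√24 = 2.2454
z = (x̄−μ₀)/SE = (61.75−59)/2.2454 = 1.2247
p-value (two-sided) = 0.22067
At α=0.01: p ≥ α → fail to reject H₀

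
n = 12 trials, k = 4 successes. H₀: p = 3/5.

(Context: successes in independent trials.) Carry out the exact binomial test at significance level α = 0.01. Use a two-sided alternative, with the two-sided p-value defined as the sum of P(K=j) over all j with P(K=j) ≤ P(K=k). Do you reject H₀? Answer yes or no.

reject H₀: no

Exact binomial: n=12, k=4, p₀=3/5=0.6000
P(X=j) = C(n,j)·p₀^j·(1−p₀)^(n−j); p = Σ P(X=j) over j with P(X=j) ≤ P(X=4)
p-value (two-sided) = 0.07690
At α=0.01: p ≥ α → fail to reject H₀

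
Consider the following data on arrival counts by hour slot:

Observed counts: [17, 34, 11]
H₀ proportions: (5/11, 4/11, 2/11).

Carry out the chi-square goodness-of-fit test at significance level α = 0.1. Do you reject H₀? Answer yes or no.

n = 62; E_i = n·p_i = [28.18, 22.55, 11.27]
χ² = (17−28.18)²/28.18 + (34−22.55)²/22.55 + (11−11.27)²/11.27 = 10.2629
df = 2
p-value (upper-tail) = 0.00591
At α=0.1: p < α → reject H₀

reject H₀: yes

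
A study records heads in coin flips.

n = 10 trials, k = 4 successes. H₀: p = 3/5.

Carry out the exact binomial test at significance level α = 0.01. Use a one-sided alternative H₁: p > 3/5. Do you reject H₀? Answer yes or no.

Exact binomial: n=10, k=4, p₀=3/5=0.6000
P(X≥4) from Σ C(n,i)·p₀^i·(1−p₀)^(n−i)
p-value (one-sided, H₁ greater) = 0.94524
At α=0.01: p ≥ α → fail to reject H₀

reject H₀: no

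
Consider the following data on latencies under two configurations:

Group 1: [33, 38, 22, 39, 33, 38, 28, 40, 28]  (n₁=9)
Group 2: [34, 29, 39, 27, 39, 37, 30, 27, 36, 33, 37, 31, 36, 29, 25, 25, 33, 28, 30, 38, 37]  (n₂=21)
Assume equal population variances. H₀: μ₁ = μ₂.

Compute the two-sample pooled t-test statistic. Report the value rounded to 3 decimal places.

test statistic = 0.411

x̄₁=33.222, s₁=6.180, n₁=9
x̄₂=32.381, s₂=4.663, n₂=21
s_p² = [8·6.180² + 20·4.663²]/28 = 26.4467
SE = √(s_p²·(1/9+1/21)) = 2.0489
t = (33.222−32.381)/2.0489 = 0.4106
df = 28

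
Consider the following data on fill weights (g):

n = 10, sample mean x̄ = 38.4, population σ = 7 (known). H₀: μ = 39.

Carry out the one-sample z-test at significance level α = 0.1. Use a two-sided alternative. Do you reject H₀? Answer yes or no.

reject H₀: no

SE = σ/√n = 7/√10 = 2.2136
z = (x̄−μ₀)/SE = (38.4−39)/2.2136 = -0.2711
p-value (two-sided) = 0.78635
At α=0.1: p ≥ α → fail to reject H₀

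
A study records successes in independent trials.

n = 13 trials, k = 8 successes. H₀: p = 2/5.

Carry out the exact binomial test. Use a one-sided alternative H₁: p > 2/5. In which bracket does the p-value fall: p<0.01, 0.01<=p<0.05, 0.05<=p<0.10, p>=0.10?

p-value bracket: 0.05<=p<0.10

Exact binomial: n=13, k=8, p₀=2/5=0.4000
P(X≥8) from Σ C(n,i)·p₀^i·(1−p₀)^(n−i)
p-value (one-sided, H₁ greater) = 0.09767
→ bracket: 0.05<=p<0.10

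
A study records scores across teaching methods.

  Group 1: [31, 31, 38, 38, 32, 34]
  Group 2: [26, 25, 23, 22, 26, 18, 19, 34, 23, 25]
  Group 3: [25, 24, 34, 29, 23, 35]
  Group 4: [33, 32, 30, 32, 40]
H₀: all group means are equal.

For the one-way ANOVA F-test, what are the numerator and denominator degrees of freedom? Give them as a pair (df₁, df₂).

k = 4 groups, N = 27 total
df = (k−1, N−k) = (4−1, 27−4) = (3, 23)

degrees of freedom = [3, 23]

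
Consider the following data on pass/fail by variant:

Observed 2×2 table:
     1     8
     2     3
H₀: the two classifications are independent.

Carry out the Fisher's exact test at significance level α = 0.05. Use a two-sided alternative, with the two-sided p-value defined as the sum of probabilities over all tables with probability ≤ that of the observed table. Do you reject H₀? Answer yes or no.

Margins: r₁=9, r₂=5, c₁=3, c₂=11, n=14
p_obs = C(9,1)·C(5,2)/C(14,3); sum pmf over tables with pmf ≤ p_obs
p-value (two-sided) = 0.50549
At α=0.05: p ≥ α → fail to reject H₀

reject H₀: no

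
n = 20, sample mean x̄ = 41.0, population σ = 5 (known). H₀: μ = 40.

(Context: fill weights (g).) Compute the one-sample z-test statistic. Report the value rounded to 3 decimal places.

SE = σ/√n = 5/√20 = 1.1180
z = (x̄−μ₀)/SE = (41.0−40)/1.1180 = 0.8944

test statistic = 0.894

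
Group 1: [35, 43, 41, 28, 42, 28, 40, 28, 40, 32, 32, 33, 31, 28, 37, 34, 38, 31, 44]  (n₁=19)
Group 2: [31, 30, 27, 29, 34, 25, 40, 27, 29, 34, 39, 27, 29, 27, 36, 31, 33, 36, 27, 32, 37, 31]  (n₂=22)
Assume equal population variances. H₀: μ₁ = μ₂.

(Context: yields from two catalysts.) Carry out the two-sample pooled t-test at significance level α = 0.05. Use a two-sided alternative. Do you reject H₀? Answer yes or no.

reject H₀: yes

x̄₁=35.000, s₁=5.497, n₁=19
x̄₂=31.409, s₂=4.250, n₂=22
s_p² = [18·5.497² + 21·4.250²]/39 = 23.6748
SE = √(s_p²·(1/19+1/22)) = 1.5239
t = (35.000−31.409)/1.5239 = 2.3564
df = 39
p-value (two-sided) = 0.02357
At α=0.05: p < α → reject H₀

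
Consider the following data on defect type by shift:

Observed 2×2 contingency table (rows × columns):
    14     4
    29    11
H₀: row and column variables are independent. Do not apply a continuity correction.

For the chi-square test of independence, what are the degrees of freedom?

degrees of freedom = 1

df = (r−1)(c−1) = (2−1)·(2−1) = 1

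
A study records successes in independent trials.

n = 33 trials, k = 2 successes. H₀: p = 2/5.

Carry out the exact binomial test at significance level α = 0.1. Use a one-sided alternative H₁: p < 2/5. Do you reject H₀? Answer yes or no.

reject H₀: yes

Exact binomial: n=33, k=2, p₀=2/5=0.4000
P(X≤2) from Σ C(n,i)·p₀^i·(1−p₀)^(n−i)
p-value (one-sided, H₁ less) = 0.00001
At α=0.1: p < α → reject H₀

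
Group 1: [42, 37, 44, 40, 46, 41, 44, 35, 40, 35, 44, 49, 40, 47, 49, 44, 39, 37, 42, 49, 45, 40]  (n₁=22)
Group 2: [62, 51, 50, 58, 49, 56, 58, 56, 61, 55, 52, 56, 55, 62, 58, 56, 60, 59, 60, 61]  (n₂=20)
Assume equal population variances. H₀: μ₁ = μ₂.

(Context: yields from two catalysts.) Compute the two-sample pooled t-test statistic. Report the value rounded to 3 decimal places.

x̄₁=42.227, s₁=4.287, n₁=22
x̄₂=56.750, s₂=3.919, n₂=20
s_p² = [21·4.287² + 19·3.919²]/40 = 16.9403
SE = √(s_p²·(1/22+1/20)) = 1.2716
t = (42.227−56.750)/1.2716 = -11.4206
df = 40

test statistic = -11.421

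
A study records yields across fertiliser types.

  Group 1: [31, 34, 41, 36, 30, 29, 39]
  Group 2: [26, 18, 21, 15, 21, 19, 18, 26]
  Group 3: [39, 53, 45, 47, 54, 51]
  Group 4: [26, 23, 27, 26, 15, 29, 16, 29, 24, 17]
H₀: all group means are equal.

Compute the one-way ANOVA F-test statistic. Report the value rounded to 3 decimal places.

Group means [34.29, 20.50, 48.17, 23.20], grand mean 29.839
SSB = Σnᵢ(x̄ᵢ−x̄)² = 3292.332; SSW = ΣΣ(x−x̄ᵢ)² = 649.862
MSB = 3292.332/3 = 1097.4439; MSW = 649.862/27 = 24.0690
F = MSB/MSW = 45.5958
df = (3, 27)

test statistic = 45.596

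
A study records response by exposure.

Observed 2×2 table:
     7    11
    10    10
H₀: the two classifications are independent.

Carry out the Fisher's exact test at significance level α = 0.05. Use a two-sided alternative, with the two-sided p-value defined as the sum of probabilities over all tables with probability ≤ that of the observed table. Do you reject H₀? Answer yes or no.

reject H₀: no

Margins: r₁=18, r₂=20, c₁=17, c₂=21, n=38
p_obs = C(18,7)·C(20,10)/C(38,17); sum pmf over tables with pmf ≤ p_obs
p-value (two-sided) = 0.53184
At α=0.05: p ≥ α → fail to reject H₀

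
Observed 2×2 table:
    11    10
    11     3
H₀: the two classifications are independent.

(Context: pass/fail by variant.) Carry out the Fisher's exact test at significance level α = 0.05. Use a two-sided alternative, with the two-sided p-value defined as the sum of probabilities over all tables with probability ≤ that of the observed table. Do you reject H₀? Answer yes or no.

Margins: r₁=21, r₂=14, c₁=22, c₂=13, n=35
p_obs = C(21,11)·C(14,11)/C(35,22); sum pmf over tables with pmf ≤ p_obs
p-value (two-sided) = 0.16209
At α=0.05: p ≥ α → fail to reject H₀

reject H₀: no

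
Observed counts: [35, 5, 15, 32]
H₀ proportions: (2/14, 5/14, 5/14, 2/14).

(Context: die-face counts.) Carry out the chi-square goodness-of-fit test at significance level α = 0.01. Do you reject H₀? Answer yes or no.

reject H₀: yes

n = 87; E_i = n·p_i = [12.43, 31.07, 31.07, 12.43]
χ² = (35−12.43)²/12.43 + (5−31.07)²/31.07 + (15−31.07)²/31.07 + (32−12.43)²/12.43 = 102.0000
df = 3
p-value (upper-tail) = 0.00000
At α=0.01: p < α → reject H₀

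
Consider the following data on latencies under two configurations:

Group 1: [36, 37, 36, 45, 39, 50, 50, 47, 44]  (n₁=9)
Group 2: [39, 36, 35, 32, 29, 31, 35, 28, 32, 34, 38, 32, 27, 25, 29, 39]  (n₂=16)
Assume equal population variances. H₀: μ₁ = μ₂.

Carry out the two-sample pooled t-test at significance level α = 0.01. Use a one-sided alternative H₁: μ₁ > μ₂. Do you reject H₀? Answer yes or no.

x̄₁=42.667, s₁=5.788, n₁=9
x̄₂=32.562, s₂=4.289, n₂=16
s_p² = [8·5.788² + 15·4.289²]/23 = 23.6495
SE = √(s_p²·(1/9+1/16)) = 2.0263
t = (42.667−32.562)/2.0263 = 4.9866
df = 23
p-value (one-sided, H₁ greater) = 0.00002
At α=0.01: p < α → reject H₀

reject H₀: yes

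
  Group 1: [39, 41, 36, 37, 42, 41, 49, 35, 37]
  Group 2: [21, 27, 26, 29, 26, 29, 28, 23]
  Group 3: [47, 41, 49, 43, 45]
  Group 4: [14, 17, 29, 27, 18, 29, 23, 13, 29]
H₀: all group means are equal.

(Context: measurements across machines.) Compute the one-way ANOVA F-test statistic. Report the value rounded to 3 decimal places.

test statistic = 37.840

Group means [39.67, 26.12, 45.00, 22.11], grand mean 31.935
SSB = Σnᵢ(x̄ᵢ−x̄)² = 2530.107; SSW = ΣΣ(x−x̄ᵢ)² = 601.764
MSB = 2530.107/3 = 843.3690; MSW = 601.764/27 = 22.2876
F = MSB/MSW = 37.8404
df = (3, 27)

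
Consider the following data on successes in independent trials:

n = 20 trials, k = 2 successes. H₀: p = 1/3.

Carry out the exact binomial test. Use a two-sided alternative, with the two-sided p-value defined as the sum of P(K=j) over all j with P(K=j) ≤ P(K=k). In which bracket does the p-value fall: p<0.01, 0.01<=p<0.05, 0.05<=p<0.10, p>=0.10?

Exact binomial: n=20, k=2, p₀=1/3=0.3333
P(X=j) = C(n,j)·p₀^j·(1−p₀)^(n−j); p = Σ P(X=j) over j with P(X=j) ≤ P(X=2)
p-value (two-sided) = 0.03057
→ bracket: 0.01<=p<0.05

p-value bracket: 0.01<=p<0.05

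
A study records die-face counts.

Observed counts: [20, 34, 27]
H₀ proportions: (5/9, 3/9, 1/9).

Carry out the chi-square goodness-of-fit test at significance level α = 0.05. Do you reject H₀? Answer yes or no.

reject H₀: yes

n = 81; E_i = n·p_i = [45.00, 27.00, 9.00]
χ² = (20−45.00)²/45.00 + (34−27.00)²/27.00 + (27−9.00)²/9.00 = 51.7037
df = 2
p-value (upper-tail) = 0.00000
At α=0.05: p < α → reject H₀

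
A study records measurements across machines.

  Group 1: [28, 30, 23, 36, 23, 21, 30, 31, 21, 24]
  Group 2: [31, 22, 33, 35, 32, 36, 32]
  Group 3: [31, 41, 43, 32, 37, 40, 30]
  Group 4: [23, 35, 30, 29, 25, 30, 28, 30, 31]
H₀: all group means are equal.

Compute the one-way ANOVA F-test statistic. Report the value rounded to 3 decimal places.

test statistic = 6.368

Group means [26.70, 31.57, 36.29, 29.00], grand mean 30.394
SSB = Σnᵢ(x̄ᵢ−x̄)² = 406.636; SSW = ΣΣ(x−x̄ᵢ)² = 617.243
MSB = 406.636/3 = 135.5453; MSW = 617.243/29 = 21.2842
F = MSB/MSW = 6.3683
df = (3, 29)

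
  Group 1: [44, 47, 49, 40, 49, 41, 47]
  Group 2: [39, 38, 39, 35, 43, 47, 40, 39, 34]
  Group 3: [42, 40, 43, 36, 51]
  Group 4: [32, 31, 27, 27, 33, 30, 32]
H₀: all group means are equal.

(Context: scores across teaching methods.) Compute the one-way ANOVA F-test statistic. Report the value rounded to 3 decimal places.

Group means [45.29, 39.33, 42.40, 30.29], grand mean 39.107
SSB = Σnᵢ(x̄ᵢ−x̄)² = 866.621; SSW = ΣΣ(x−x̄ᵢ)² = 360.057
MSB = 866.621/3 = 288.8738; MSW = 360.057/24 = 15.0024
F = MSB/MSW = 19.2552
df = (3, 24)

test statistic = 19.255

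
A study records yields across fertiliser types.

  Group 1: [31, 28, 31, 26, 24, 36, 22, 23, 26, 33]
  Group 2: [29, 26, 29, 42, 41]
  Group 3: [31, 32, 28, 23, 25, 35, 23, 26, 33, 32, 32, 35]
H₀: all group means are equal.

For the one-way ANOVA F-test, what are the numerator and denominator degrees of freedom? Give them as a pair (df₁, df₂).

k = 3 groups, N = 27 total
df = (k−1, N−k) = (3−1, 27−3) = (2, 24)

degrees of freedom = [2, 24]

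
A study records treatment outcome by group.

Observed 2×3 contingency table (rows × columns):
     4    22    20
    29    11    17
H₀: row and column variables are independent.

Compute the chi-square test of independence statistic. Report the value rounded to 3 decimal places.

Row totals [46, 57], col totals [33, 33, 37], n=103
χ² = (4−14.74)²/14.74 + (22−14.74)²/14.74 + (20−16.52)²/16.52 + (29−18.26)²/18.26 + (11−18.26)²/18.26 + (17−20.48)²/20.48 = 21.9246
df = 2

test statistic = 21.925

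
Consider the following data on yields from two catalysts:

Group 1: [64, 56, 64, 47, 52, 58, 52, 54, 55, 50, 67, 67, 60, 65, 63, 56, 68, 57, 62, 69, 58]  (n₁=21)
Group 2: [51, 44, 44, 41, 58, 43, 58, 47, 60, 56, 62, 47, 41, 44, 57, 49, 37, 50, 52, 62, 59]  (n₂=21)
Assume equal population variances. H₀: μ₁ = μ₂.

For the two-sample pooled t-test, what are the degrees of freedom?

df = n₁ + n₂ − 2 = 21 + 21 − 2 = 40

degrees of freedom = 40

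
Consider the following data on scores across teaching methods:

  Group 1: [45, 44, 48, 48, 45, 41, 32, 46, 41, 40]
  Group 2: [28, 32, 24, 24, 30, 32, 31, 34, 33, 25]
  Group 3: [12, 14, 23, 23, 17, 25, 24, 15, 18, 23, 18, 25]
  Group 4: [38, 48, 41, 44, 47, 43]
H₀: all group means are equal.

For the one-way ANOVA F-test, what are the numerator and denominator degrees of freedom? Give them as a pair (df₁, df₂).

k = 4 groups, N = 38 total
df = (k−1, N−k) = (4−1, 38−4) = (3, 34)

degrees of freedom = [3, 34]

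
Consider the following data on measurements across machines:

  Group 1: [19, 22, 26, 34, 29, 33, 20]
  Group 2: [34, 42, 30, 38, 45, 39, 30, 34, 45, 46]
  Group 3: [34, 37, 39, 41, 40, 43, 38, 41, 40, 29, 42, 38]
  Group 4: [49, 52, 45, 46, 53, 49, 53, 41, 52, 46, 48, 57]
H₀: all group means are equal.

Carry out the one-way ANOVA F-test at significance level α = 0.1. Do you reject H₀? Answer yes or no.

Group means [26.14, 38.30, 38.50, 49.25], grand mean 39.488
SSB = Σnᵢ(x̄ᵢ−x̄)² = 2416.037; SSW = ΣΣ(x−x̄ᵢ)² = 936.207
MSB = 2416.037/3 = 805.3456; MSW = 936.207/37 = 25.3029
F = MSB/MSW = 31.8282
df = (3, 37)
p-value (upper-tail) = 0.00000
At α=0.1: p < α → reject H₀

reject H₀: yes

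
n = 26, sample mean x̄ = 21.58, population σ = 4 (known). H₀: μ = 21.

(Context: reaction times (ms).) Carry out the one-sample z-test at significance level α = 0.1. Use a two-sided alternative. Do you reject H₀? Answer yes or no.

SE = σ/√n = 4/√26 = 0.7845
z = (x̄−μ₀)/SE = (21.58−21)/0.7845 = 0.7394
p-value (two-sided) = 0.45969
At α=0.1: p ≥ α → fail to reject H₀

reject H₀: no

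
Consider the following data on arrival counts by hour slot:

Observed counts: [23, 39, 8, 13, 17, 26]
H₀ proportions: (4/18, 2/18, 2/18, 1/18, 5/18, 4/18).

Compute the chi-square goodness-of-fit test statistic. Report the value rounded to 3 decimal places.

test statistic = 62.650

n = 126; E_i = n·p_i = [28.00, 14.00, 14.00, 7.00, 35.00, 28.00]
χ² = (23−28.00)²/28.00 + (39−14.00)²/14.00 + (8−14.00)²/14.00 + (13−7.00)²/7.00 + (17−35.00)²/35.00 + (26−28.00)²/28.00 = 62.6500
df = 5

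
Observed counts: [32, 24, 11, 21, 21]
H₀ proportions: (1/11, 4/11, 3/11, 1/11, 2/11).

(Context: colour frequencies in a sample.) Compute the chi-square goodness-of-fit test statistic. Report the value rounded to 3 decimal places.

test statistic = 79.699

n = 109; E_i = n·p_i = [9.91, 39.64, 29.73, 9.91, 19.82]
χ² = (32−9.91)²/9.91 + (24−39.64)²/39.64 + (11−29.73)²/29.73 + (21−9.91)²/9.91 + (21−19.82)²/19.82 = 79.6988
df = 4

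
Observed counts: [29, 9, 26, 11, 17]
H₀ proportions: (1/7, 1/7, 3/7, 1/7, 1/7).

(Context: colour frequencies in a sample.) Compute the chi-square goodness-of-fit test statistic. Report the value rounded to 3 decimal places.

n = 92; E_i = n·p_i = [13.14, 13.14, 39.43, 13.14, 13.14]
χ² = (29−13.14)²/13.14 + (9−13.14)²/13.14 + (26−39.43)²/39.43 + (11−13.14)²/13.14 + (17−13.14)²/13.14 = 26.4928
df = 4

test statistic = 26.493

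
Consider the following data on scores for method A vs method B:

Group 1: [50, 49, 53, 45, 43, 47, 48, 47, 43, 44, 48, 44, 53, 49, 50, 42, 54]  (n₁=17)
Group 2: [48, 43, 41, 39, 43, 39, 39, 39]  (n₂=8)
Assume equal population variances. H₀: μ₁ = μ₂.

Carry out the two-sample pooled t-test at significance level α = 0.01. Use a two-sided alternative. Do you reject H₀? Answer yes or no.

x̄₁=47.588, s₁=3.726, n₁=17
x̄₂=41.375, s₂=3.204, n₂=8
s_p² = [16·3.726² + 7·3.204²]/23 = 12.7823
SE = √(s_p²·(1/17+1/8)) = 1.5329
t = (47.588−41.375)/1.5329 = 4.0533
df = 23
p-value (two-sided) = 0.00049
At α=0.01: p < α → reject H₀

reject H₀: yes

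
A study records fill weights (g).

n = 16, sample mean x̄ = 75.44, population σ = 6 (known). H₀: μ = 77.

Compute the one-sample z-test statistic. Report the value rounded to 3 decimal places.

SE = σ/√n = 6/√16 = 1.5000
z = (x̄−μ₀)/SE = (75.44−77)/1.5000 = -1.0400

test statistic = -1.040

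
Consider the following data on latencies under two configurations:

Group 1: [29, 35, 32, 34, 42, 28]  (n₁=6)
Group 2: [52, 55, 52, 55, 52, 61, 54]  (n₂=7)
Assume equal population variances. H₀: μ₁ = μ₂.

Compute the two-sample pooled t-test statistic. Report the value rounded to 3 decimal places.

x̄₁=33.333, s₁=5.046, n₁=6
x̄₂=54.429, s₂=3.207, n₂=7
s_p² = [5·5.046² + 6·3.207²]/11 = 17.1861
SE = √(s_p²·(1/6+1/7)) = 2.3064
t = (33.333−54.429)/2.3064 = -9.1464
df = 11

test statistic = -9.146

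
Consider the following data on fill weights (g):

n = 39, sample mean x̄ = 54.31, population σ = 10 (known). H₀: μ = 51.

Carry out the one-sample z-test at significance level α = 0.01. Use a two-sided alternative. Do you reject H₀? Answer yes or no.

reject H₀: no

SE = σ/√n = 10/√39 = 1.6013
z = (x̄−μ₀)/SE = (54.31−51)/1.6013 = 2.0671
p-value (two-sided) = 0.03873
At α=0.01: p ≥ α → fail to reject H₀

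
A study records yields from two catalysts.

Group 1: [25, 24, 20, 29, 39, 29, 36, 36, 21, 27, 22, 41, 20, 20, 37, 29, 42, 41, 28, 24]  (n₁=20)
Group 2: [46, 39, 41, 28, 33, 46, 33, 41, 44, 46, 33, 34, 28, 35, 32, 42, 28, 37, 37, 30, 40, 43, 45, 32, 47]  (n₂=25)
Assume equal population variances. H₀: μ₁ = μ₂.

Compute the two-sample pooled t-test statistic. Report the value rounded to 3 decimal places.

x̄₁=29.500, s₁=7.749, n₁=20
x̄₂=37.600, s₂=6.311, n₂=25
s_p² = [19·7.749² + 24·6.311²]/43 = 48.7674
SE = √(s_p²·(1/20+1/25)) = 2.0950
t = (29.500−37.600)/2.0950 = -3.8663
df = 43

test statistic = -3.866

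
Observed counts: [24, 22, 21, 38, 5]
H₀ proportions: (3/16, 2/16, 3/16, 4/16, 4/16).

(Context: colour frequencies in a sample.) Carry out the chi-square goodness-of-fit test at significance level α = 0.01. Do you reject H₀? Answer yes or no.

n = 110; E_i = n·p_i = [20.62, 13.75, 20.62, 27.50, 27.50]
χ² = (24−20.62)²/20.62 + (22−13.75)²/13.75 + (21−20.62)²/20.62 + (38−27.50)²/27.50 + (5−27.50)²/27.50 = 27.9273
df = 4
p-value (upper-tail) = 0.00001
At α=0.01: p < α → reject H₀

reject H₀: yes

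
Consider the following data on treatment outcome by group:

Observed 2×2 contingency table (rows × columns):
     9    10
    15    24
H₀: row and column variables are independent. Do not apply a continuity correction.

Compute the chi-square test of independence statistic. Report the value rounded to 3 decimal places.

Row totals [19, 39], col totals [24, 34], n=58
χ² = (9−7.86)²/7.86 + (10−11.14)²/11.14 + (15−16.14)²/16.14 + (24−22.86)²/22.86 = 0.4178
df = 1

test statistic = 0.418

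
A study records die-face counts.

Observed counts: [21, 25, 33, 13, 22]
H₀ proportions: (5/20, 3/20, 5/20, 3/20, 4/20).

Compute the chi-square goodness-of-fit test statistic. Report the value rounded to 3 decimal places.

test statistic = 7.345

n = 114; E_i = n·p_i = [28.50, 17.10, 28.50, 17.10, 22.80]
χ² = (21−28.50)²/28.50 + (25−17.10)²/17.10 + (33−28.50)²/28.50 + (13−17.10)²/17.10 + (22−22.80)²/22.80 = 7.3450
df = 4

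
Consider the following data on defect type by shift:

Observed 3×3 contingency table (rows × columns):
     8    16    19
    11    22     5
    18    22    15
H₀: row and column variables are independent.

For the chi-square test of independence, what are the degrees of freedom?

degrees of freedom = 4

df = (r−1)(c−1) = (3−1)·(3−1) = 4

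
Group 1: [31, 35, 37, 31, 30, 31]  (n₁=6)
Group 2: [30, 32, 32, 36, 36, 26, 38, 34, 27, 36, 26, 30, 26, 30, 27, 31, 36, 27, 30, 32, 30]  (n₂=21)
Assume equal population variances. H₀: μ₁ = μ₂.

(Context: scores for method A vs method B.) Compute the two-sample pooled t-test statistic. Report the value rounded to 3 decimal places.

test statistic = 0.866

x̄₁=32.500, s₁=2.811, n₁=6
x̄₂=31.048, s₂=3.801, n₂=21
s_p² = [5·2.811² + 20·3.801²]/25 = 13.1381
SE = √(s_p²·(1/6+1/21)) = 1.6779
t = (32.500−31.048)/1.6779 = 0.8656
df = 25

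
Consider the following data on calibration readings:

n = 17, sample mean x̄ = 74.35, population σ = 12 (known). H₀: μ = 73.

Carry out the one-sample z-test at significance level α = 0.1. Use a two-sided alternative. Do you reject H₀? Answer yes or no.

reject H₀: no

SE = σ/√n = 12/√17 = 2.9104
z = (x̄−μ₀)/SE = (74.35−73)/2.9104 = 0.4638
p-value (two-sided) = 0.64276
At α=0.1: p ≥ α → fail to reject H₀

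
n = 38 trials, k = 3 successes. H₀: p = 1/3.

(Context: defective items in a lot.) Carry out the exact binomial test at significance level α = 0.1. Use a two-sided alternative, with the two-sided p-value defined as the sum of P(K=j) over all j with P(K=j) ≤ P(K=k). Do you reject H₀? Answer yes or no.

reject H₀: yes

Exact binomial: n=38, k=3, p₀=1/3=0.3333
P(X=j) = C(n,j)·p₀^j·(1−p₀)^(n−j); p = Σ P(X=j) over j with P(X=j) ≤ P(X=3)
p-value (two-sided) = 0.00041
At α=0.1: p < α → reject H₀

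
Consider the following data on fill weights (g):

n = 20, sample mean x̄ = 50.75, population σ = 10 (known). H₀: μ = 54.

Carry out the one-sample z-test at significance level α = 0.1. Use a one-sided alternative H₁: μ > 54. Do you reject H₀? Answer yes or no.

reject H₀: no

SE = σ/√n = 10/√20 = 2.2361
z = (x̄−μ₀)/SE = (50.75−54)/2.2361 = -1.4534
p-value (one-sided, H₁ greater) = 0.92695
At α=0.1: p ≥ α → fail to reject H₀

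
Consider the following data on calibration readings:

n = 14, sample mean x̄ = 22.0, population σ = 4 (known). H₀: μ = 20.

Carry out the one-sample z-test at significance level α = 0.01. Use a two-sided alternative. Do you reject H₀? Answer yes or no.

SE = σ/√n = 4/√14 = 1.0690
z = (x̄−μ₀)/SE = (22.0−20)/1.0690 = 1.8708
p-value (two-sided) = 0.06137
At α=0.01: p ≥ α → fail to reject H₀

reject H₀: no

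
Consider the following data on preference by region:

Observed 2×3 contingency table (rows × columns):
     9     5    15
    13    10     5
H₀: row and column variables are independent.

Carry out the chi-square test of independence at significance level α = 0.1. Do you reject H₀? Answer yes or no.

Row totals [29, 28], col totals [22, 15, 20], n=57
χ² = (9−11.19)²/11.19 + (5−7.63)²/7.63 + (15−10.18)²/10.18 + (13−10.81)²/10.81 + (10−7.37)²/7.37 + (5−9.82)²/9.82 = 7.3787
df = 2
p-value (upper-tail) = 0.02499
At α=0.1: p < α → reject H₀

reject H₀: yes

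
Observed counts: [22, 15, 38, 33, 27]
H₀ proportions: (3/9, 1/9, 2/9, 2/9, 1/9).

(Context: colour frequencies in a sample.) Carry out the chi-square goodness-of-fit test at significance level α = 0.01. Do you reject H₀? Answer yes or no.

reject H₀: yes

n = 135; E_i = n·p_i = [45.00, 15.00, 30.00, 30.00, 15.00]
χ² = (22−45.00)²/45.00 + (15−15.00)²/15.00 + (38−30.00)²/30.00 + (33−30.00)²/30.00 + (27−15.00)²/15.00 = 23.7889
df = 4
p-value (upper-tail) = 0.00009
At α=0.01: p < α → reject H₀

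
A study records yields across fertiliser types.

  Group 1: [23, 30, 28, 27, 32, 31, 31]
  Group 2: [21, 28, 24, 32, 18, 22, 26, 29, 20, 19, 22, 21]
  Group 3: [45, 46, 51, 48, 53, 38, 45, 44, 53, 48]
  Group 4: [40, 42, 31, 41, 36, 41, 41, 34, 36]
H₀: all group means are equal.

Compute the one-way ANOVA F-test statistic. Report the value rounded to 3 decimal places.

Group means [28.86, 23.50, 47.10, 38.00], grand mean 34.132
SSB = Σnᵢ(x̄ᵢ−x̄)² = 3367.585; SSW = ΣΣ(x−x̄ᵢ)² = 576.757
MSB = 3367.585/3 = 1122.5283; MSW = 576.757/34 = 16.9634
F = MSB/MSW = 66.1734
df = (3, 34)

test statistic = 66.173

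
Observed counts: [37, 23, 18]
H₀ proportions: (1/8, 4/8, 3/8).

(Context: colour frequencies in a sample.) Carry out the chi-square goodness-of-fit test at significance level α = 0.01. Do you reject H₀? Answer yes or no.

reject H₀: yes

n = 78; E_i = n·p_i = [9.75, 39.00, 29.25]
χ² = (37−9.75)²/9.75 + (23−39.00)²/39.00 + (18−29.25)²/29.25 = 87.0513
df = 2
p-value (upper-tail) = 0.00000
At α=0.01: p < α → reject H₀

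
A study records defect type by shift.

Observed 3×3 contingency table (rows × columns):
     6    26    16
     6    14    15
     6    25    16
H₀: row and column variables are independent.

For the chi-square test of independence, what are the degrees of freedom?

degrees of freedom = 4

df = (r−1)(c−1) = (3−1)·(3−1) = 4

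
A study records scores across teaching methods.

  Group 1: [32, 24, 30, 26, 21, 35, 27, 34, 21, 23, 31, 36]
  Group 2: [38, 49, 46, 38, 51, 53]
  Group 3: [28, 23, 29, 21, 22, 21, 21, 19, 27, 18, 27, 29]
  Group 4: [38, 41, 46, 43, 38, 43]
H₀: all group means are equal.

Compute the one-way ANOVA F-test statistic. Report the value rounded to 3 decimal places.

test statistic = 37.575

Group means [28.33, 45.83, 23.75, 41.50], grand mean 31.917
SSB = Σnᵢ(x̄ᵢ−x̄)² = 2667.500; SSW = ΣΣ(x−x̄ᵢ)² = 757.250
MSB = 2667.500/3 = 889.1667; MSW = 757.250/32 = 23.6641
F = MSB/MSW = 37.5746
df = (3, 32)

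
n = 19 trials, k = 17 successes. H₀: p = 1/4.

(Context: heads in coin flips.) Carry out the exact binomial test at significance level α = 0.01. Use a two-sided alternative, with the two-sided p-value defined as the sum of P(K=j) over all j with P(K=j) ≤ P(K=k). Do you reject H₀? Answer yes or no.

reject H₀: yes

Exact binomial: n=19, k=17, p₀=1/4=0.2500
P(X=j) = C(n,j)·p₀^j·(1−p₀)^(n−j); p = Σ P(X=j) over j with P(X=j) ≤ P(X=17)
p-value (two-sided) = 0.00000
At α=0.01: p < α → reject H₀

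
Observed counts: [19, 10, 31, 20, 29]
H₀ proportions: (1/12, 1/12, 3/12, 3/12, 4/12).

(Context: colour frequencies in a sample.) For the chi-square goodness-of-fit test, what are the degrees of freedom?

degrees of freedom = 4

df = k − 1 = 5 − 1 = 4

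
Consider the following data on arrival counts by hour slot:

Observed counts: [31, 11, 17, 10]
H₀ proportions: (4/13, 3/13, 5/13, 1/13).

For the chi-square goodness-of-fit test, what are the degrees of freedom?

df = k − 1 = 4 − 1 = 3

degrees of freedom = 3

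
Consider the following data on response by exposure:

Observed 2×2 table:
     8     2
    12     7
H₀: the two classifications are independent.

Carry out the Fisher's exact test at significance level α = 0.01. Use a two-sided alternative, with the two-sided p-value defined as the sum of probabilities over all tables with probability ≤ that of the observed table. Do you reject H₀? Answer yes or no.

Margins: r₁=10, r₂=19, c₁=20, c₂=9, n=29
p_obs = C(10,8)·C(19,12)/C(29,20); sum pmf over tables with pmf ≤ p_obs
p-value (two-sided) = 0.43108
At α=0.01: p ≥ α → fail to reject H₀

reject H₀: no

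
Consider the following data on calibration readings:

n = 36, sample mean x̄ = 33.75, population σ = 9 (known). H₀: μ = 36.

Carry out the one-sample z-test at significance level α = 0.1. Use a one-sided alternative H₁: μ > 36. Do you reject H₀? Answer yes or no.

reject H₀: no

SE = σ/√n = 9/√36 = 1.5000
z = (x̄−μ₀)/SE = (33.75−36)/1.5000 = -1.5000
p-value (one-sided, H₁ greater) = 0.93319
At α=0.1: p ≥ α → fail to reject H₀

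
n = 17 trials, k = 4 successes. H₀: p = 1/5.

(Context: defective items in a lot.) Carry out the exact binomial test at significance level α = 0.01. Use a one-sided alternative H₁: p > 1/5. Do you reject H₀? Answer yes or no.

reject H₀: no

Exact binomial: n=17, k=4, p₀=1/5=0.2000
P(X≥4) from Σ C(n,i)·p₀^i·(1−p₀)^(n−i)
p-value (one-sided, H₁ greater) = 0.45112
At α=0.01: p ≥ α → fail to reject H₀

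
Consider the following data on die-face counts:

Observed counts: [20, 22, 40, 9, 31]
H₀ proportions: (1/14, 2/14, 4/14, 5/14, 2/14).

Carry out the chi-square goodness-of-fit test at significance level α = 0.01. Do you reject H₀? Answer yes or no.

reject H₀: yes

n = 122; E_i = n·p_i = [8.71, 17.43, 34.86, 43.57, 17.43]
χ² = (20−8.71)²/8.71 + (22−17.43)²/17.43 + (40−34.86)²/34.86 + (9−43.57)²/43.57 + (31−17.43)²/17.43 = 54.5721
df = 4
p-value (upper-tail) = 0.00000
At α=0.01: p < α → reject H₀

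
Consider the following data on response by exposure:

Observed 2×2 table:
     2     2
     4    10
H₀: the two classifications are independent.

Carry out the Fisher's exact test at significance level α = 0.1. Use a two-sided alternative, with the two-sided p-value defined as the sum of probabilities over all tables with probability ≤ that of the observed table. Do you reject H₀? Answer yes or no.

Margins: r₁=4, r₂=14, c₁=6, c₂=12, n=18
p_obs = C(4,2)·C(14,4)/C(18,6); sum pmf over tables with pmf ≤ p_obs
p-value (two-sided) = 0.56863
At α=0.1: p ≥ α → fail to reject H₀

reject H₀: no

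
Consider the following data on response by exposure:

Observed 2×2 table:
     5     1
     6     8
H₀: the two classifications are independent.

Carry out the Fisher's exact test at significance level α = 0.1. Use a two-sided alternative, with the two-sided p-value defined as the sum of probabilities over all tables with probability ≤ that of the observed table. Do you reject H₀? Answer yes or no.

Margins: r₁=6, r₂=14, c₁=11, c₂=9, n=20
p_obs = C(6,5)·C(14,6)/C(20,11); sum pmf over tables with pmf ≤ p_obs
p-value (two-sided) = 0.15712
At α=0.1: p ≥ α → fail to reject H₀

reject H₀: no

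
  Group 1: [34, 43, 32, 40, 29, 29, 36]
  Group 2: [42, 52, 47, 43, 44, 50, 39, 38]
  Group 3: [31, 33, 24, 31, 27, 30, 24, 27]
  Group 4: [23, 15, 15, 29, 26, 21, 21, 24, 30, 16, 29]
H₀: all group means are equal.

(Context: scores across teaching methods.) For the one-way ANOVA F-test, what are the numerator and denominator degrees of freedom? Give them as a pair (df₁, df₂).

degrees of freedom = [3, 30]

k = 4 groups, N = 34 total
df = (k−1, N−k) = (4−1, 34−4) = (3, 30)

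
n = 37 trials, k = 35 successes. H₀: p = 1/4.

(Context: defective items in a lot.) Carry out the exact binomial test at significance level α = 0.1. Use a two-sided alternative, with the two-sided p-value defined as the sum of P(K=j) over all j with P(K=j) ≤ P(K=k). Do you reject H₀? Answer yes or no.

Exact binomial: n=37, k=35, p₀=1/4=0.2500
P(X=j) = C(n,j)·p₀^j·(1−p₀)^(n−j); p = Σ P(X=j) over j with P(X=j) ≤ P(X=35)
p-value (two-sided) = 0.00000
At α=0.1: p < α → reject H₀

reject H₀: yes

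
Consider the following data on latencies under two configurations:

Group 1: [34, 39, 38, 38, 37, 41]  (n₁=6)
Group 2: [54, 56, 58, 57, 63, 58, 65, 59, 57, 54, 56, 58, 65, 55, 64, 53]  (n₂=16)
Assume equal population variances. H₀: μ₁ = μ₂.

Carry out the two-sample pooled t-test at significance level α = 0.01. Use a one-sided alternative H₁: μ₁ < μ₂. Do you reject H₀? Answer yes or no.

reject H₀: yes

x̄₁=37.833, s₁=2.317, n₁=6
x̄₂=58.250, s₂=3.958, n₂=16
s_p² = [5·2.317² + 15·3.958²]/20 = 13.0917
SE = √(s_p²·(1/6+1/16)) = 1.7321
t = (37.833−58.250)/1.7321 = -11.7872
df = 20
p-value (one-sided, H₁ less) = 0.00000
At α=0.01: p < α → reject H₀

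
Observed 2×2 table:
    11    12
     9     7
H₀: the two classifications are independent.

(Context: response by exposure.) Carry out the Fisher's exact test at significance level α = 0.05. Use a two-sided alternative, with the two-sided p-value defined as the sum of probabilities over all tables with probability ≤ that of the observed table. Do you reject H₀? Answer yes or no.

reject H₀: no

Margins: r₁=23, r₂=16, c₁=20, c₂=19, n=39
p_obs = C(23,11)·C(16,9)/C(39,20); sum pmf over tables with pmf ≤ p_obs
p-value (two-sided) = 0.74753
At α=0.05: p ≥ α → fail to reject H₀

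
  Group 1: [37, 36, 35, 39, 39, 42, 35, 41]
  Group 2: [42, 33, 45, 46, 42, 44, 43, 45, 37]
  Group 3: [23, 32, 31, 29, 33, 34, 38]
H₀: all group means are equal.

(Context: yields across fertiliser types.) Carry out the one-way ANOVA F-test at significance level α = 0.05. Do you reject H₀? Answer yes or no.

Group means [38.00, 41.89, 31.43], grand mean 37.542
SSB = Σnᵢ(x̄ᵢ−x̄)² = 433.355; SSW = ΣΣ(x−x̄ᵢ)² = 324.603
MSB = 433.355/2 = 216.6776; MSW = 324.603/21 = 15.4573
F = MSB/MSW = 14.0178
df = (2, 21)
p-value (upper-tail) = 0.00014
At α=0.05: p < α → reject H₀

reject H₀: yes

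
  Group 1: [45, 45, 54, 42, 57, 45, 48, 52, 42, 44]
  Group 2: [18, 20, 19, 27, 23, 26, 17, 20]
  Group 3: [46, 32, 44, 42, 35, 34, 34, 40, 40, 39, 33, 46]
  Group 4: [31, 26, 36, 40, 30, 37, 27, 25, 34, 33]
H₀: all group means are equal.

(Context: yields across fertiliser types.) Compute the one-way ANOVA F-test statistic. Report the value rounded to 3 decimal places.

Group means [47.40, 21.25, 38.75, 31.90], grand mean 35.700
SSB = Σnᵢ(x̄ᵢ−x̄)² = 3295.350; SSW = ΣΣ(x−x̄ᵢ)² = 849.050
MSB = 3295.350/3 = 1098.4500; MSW = 849.050/36 = 23.5847
F = MSB/MSW = 46.5746
df = (3, 36)

test statistic = 46.575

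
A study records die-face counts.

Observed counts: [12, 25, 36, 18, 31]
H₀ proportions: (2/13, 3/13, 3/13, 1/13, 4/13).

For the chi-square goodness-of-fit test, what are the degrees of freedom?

df = k − 1 = 5 − 1 = 4

degrees of freedom = 4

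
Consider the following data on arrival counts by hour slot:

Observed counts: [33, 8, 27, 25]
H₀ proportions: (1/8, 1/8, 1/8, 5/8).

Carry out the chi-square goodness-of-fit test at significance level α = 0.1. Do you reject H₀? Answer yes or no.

n = 93; E_i = n·p_i = [11.62, 11.62, 11.62, 58.12]
χ² = (33−11.62)²/11.62 + (8−11.62)²/11.62 + (27−11.62)²/11.62 + (25−58.12)²/58.12 = 79.6452
df = 3
p-value (upper-tail) = 0.00000
At α=0.1: p < α → reject H₀

reject H₀: yes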